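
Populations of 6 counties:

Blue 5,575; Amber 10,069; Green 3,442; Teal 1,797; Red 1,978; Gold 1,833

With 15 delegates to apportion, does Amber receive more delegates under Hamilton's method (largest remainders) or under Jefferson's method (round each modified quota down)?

Hamilton: Blue 4, Amber 6, Green 2, Teal 1, Red 1, Gold 1.
Jefferson: Blue 3, Amber 7, Green 2, Teal 1, Red 1, Gold 1.
Amber gets 6 under Hamilton and 7 under Jefferson.

Jefferson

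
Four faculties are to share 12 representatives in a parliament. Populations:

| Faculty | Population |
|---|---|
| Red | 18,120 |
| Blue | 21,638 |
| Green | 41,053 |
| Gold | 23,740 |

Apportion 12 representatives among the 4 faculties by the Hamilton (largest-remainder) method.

Standard divisor: 104551 ÷ 12 ≈ 8712.583.
Standard quotas: Red 2.0798, Blue 2.4835, Green 4.7119, Gold 2.7248.
Lower quotas: Red 2, Blue 2, Green 4, Gold 2 (sum 10, leaving 2 seats).
Remainders in descending order: Gold 0.7248, Green 0.7119, Blue 0.4835, Red 0.0798.
The surplus seats go to Gold, Green.

Red 2, Blue 2, Green 5, Gold 3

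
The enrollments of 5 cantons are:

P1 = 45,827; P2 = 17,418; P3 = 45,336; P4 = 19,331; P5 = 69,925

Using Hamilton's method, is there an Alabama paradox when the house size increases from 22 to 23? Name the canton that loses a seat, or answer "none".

none

At 22 seats: P1 5, P2 2, P3 5, P4 2, P5 8.
At 23 seats: P1 6, P2 2, P3 5, P4 2, P5 8.
No canton's allocation decreased.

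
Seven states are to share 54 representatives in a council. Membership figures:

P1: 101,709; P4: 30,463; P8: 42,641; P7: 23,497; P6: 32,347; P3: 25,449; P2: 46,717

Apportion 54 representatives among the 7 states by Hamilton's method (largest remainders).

Standard divisor: 302823 ÷ 54 ≈ 5607.833.
Standard quotas: P1 18.1370, P4 5.4322, P8 7.6038, P7 4.1900, P6 5.7682, P3 4.5381, P2 8.3307.
Lower quotas: P1 18, P4 5, P8 7, P7 4, P6 5, P3 4, P2 8 (sum 51, leaving 3 seats).
Remainders in descending order: P6 0.7682, P8 0.6038, P3 0.5381, P4 0.4322, P2 0.3307, P7 0.1900, P1 0.1370.
The surplus seats go to P6, P8, P3.

P1 18, P4 5, P8 8, P7 4, P6 6, P3 5, P2 8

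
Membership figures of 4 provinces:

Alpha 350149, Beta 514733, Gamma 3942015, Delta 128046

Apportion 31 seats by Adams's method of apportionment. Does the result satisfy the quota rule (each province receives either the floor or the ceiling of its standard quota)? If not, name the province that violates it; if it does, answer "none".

Gamma

Standard quotas: Alpha 2.200, Beta 3.233, Gamma 24.763, Delta 0.804.
Adams allocation: Alpha 3, Beta 4, Gamma 23, Delta 1.
Gamma has quota 24.763 (lower 24, upper 25) but receives 23 — outside the quota interval.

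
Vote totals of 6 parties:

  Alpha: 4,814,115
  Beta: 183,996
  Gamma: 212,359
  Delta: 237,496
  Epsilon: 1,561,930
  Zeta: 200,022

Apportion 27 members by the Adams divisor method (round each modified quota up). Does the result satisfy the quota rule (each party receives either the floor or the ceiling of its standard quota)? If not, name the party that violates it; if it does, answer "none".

Standard quotas: Alpha 18.028, Beta 0.689, Gamma 0.795, Delta 0.889, Epsilon 5.849, Zeta 0.749.
Adams allocation: Alpha 17, Beta 1, Gamma 1, Delta 1, Epsilon 6, Zeta 1.
Alpha has quota 18.028 (lower 18, upper 19) but receives 17 — outside the quota interval.

Alpha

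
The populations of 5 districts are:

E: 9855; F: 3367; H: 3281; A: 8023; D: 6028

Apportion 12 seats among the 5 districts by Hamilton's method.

E: 4, F: 1, H: 1, A: 3, D: 3

The standard divisor is 30554/12 ≈ 2546.167.
Standard quotas: E 3.8705, F 1.3224, H 1.2886, A 3.1510, D 2.3675.
Lower quotas: E 3, F 1, H 1, A 3, D 2 (sum 10, leaving 2 seats).
Remainders in descending order: E 0.8705, D 0.3675, F 0.3224, H 0.2886, A 0.1510.
Largest remainders: E, D receive the extra seats.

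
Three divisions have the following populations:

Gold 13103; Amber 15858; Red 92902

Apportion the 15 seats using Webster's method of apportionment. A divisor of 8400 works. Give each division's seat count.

With modified divisor 8400: modified quotas Gold 1.560, Amber 1.888, Red 11.060.
Rounding to the nearest integer: Gold 2, Amber 2, Red 11 (total 15).

Gold 2; Amber 2; Red 11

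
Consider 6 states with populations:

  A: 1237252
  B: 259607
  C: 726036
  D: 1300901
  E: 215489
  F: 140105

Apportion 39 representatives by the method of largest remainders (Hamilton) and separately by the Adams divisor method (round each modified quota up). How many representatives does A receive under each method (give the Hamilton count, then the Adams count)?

13 and 12

Hamilton: A 13, B 3, C 7, D 13, E 2, F 1.
Adams: A 12, B 3, C 7, D 13, E 2, F 2.
A gets 13 under Hamilton and 12 under Adams.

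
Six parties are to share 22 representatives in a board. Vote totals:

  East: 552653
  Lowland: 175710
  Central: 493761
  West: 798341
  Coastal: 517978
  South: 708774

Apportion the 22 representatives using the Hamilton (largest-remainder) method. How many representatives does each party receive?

East: 4; Lowland: 1; Central: 3; West: 5; Coastal: 4; South: 5

Standard divisor: 3247217 ÷ 22 ≈ 147600.773.
Standard quotas: East 3.7442, Lowland 1.1904, Central 3.3452, West 5.4088, Coastal 3.5093, South 4.8020.
Lower quotas: East 3, Lowland 1, Central 3, West 5, Coastal 3, South 4 (sum 19, leaving 3 seats).
Remainders in descending order: South 0.8020, East 0.7442, Coastal 0.5093, West 0.4088, Central 0.3452, Lowland 0.1904.
Largest remainders: South, East, Coastal receive the extra seats.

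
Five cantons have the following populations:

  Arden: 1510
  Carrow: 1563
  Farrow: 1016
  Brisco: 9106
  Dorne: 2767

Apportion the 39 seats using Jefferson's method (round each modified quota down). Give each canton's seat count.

Standard divisor 15962/39 ≈ 409.282; standard quotas: Arden 3.689, Carrow 3.819, Farrow 2.482, Brisco 22.249, Dorne 6.761.
Rounding down gives 3, 3, 2, 22, 6 = 36 seats, so the divisor must be adjusted.
With modified divisor 385: modified quotas Arden 3.922, Carrow 4.060, Farrow 2.639, Brisco 23.652, Dorne 7.187.
Rounding down: Arden 3, Carrow 4, Farrow 2, Brisco 23, Dorne 7 (total 39).

Arden: 3, Carrow: 4, Farrow: 2, Brisco: 23, Dorne: 7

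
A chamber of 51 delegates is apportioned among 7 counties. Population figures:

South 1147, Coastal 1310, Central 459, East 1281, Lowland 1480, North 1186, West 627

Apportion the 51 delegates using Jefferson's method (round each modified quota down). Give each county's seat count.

Standard divisor 7490/51 ≈ 146.863; standard quotas: South 7.810, Coastal 8.920, Central 3.125, East 8.722, Lowland 10.077, North 8.076, West 4.269.
Rounding down gives 7, 8, 3, 8, 10, 8, 4 = 48 seats, so the divisor must be adjusted.
With modified divisor 140: modified quotas South 8.193, Coastal 9.357, Central 3.279, East 9.150, Lowland 10.571, North 8.471, West 4.479.
Rounding down: South 8, Coastal 9, Central 3, East 9, Lowland 10, North 8, West 4 (total 51).

South: 8, Coastal: 9, Central: 3, East: 9, Lowland: 10, North: 8, West: 4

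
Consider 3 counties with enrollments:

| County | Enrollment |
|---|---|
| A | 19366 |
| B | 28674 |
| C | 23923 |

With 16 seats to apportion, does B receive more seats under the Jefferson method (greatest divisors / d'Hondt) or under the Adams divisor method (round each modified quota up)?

Jefferson: A 4, B 7, C 5.
Adams: A 5, B 6, C 5.
B gets 7 under Jefferson and 6 under Adams.

Jefferson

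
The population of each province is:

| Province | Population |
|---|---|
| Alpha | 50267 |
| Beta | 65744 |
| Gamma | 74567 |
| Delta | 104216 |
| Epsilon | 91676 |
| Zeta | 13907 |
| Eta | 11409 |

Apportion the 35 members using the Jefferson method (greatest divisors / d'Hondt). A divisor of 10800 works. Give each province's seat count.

Alpha=4, Beta=6, Gamma=6, Delta=9, Epsilon=8, Zeta=1, Eta=1

With modified divisor 10800: modified quotas Alpha 4.654, Beta 6.087, Gamma 6.904, Delta 9.650, Epsilon 8.489, Zeta 1.288, Eta 1.056.
Rounding down: Alpha 4, Beta 6, Gamma 6, Delta 9, Epsilon 8, Zeta 1, Eta 1 (total 35).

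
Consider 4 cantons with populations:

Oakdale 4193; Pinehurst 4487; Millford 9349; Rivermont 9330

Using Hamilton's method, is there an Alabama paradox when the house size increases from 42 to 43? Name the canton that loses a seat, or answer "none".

At 42 seats: Oakdale 7, Pinehurst 7, Millford 14, Rivermont 14.
At 43 seats: Oakdale 6, Pinehurst 7, Millford 15, Rivermont 15.
Oakdale drops from 7 to 6.

Oakdale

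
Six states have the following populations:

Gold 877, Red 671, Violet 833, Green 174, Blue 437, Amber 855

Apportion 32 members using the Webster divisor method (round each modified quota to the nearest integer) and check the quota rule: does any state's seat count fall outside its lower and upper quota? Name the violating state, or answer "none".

Standard quotas: Gold 7.295, Red 5.581, Violet 6.929, Green 1.447, Blue 3.635, Amber 7.112.
Webster allocation: Gold 7, Red 6, Violet 7, Green 1, Blue 4, Amber 7.
Every allocation lies between the lower and upper quota.

none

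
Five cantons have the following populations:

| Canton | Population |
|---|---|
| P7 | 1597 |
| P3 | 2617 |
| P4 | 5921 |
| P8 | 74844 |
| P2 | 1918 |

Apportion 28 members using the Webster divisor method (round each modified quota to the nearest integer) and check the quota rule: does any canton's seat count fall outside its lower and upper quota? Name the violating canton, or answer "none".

P8

Standard quotas: P7 0.515, P3 0.843, P4 1.908, P8 24.116, P2 0.618.
Webster allocation: P7 1, P3 1, P4 2, P8 23, P2 1.
P8 has quota 24.116 (lower 24, upper 25) but receives 23 — outside the quota interval.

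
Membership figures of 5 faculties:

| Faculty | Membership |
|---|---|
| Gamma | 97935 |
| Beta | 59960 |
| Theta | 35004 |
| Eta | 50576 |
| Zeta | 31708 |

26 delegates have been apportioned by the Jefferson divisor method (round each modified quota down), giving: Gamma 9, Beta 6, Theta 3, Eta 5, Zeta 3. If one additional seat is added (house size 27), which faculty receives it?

Priority for the next seat is population ÷ (current seats + 1).
Priorities: Gamma 9793.500, Beta 8565.714, Theta 8751.000, Eta 8429.333, Zeta 7927.000.
Highest priority: Gamma.

Gamma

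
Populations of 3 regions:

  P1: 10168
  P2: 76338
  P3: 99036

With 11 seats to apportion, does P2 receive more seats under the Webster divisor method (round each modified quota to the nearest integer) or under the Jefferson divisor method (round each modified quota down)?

Jefferson

Webster: P1 1, P2 4, P3 6.
Jefferson: P1 0, P2 5, P3 6.
P2 gets 4 under Webster and 5 under Jefferson.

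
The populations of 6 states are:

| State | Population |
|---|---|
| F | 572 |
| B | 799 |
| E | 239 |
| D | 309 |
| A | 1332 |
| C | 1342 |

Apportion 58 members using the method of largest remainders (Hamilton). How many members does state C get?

The standard divisor is 4593/58 ≈ 79.19.
Standard quotas: F 7.223, B 10.090, E 3.018, D 3.902, A 16.820, C 16.947.
Lower quotas: F 7, B 10, E 3, D 3, A 16, C 16 (sum 55, leaving 3 seats).
Remainders in descending order: C 0.947, D 0.902, A 0.820, F 0.223, B 0.090, E 0.018.
Largest remainders: C, D, A receive the extra seats.
C receives 17.

17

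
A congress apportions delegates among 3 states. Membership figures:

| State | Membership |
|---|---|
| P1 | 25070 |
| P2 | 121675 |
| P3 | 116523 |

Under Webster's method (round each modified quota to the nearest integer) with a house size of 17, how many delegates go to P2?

Standard divisor 263268/17 ≈ 15486.353; standard quotas: P1 1.619, P2 7.857, P3 7.524.
Rounding to the nearest integer gives 2, 8, 8 = 18 seats, so the divisor must be adjusted.
With modified divisor 15900: modified quotas P1 1.577, P2 7.653, P3 7.328.
Rounding to the nearest integer: P1 2, P2 8, P3 7 (total 17).
P2 receives 8.

8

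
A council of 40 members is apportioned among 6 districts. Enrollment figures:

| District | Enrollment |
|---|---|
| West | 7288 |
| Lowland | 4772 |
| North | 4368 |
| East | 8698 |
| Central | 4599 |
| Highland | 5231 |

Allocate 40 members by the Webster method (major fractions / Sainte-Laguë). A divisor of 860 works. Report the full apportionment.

With modified divisor 860: modified quotas West 8.474, Lowland 5.549, North 5.079, East 10.114, Central 5.348, Highland 6.083.
Rounding to the nearest integer: West 8, Lowland 6, North 5, East 10, Central 5, Highland 6 (total 40).

West 8; Lowland 6; North 5; East 10; Central 5; Highland 6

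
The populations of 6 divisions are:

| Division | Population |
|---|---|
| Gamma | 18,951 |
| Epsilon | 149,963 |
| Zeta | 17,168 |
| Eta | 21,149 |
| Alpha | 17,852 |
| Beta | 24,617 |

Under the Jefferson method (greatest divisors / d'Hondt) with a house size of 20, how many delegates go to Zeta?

Standard divisor 249700/20 ≈ 12485; standard quotas: Gamma 1.518, Epsilon 12.011, Zeta 1.375, Eta 1.694, Alpha 1.430, Beta 1.972.
Rounding down gives 1, 12, 1, 1, 1, 1 = 17 seats, so the divisor must be adjusted.
With modified divisor 10684.2: modified quotas Gamma 1.774, Epsilon 14.036, Zeta 1.607, Eta 1.979, Alpha 1.671, Beta 2.304.
Rounding down: Gamma 1, Epsilon 14, Zeta 1, Eta 1, Alpha 1, Beta 2 (total 20).
Zeta receives 1.

1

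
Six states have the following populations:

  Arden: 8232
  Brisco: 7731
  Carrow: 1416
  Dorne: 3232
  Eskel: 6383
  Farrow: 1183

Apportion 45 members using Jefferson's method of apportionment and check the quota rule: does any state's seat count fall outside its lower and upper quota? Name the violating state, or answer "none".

none

Standard quotas: Arden 13.147, Brisco 12.347, Carrow 2.261, Dorne 5.162, Eskel 10.194, Farrow 1.889.
Jefferson allocation: Arden 13, Brisco 13, Carrow 2, Dorne 5, Eskel 10, Farrow 2.
Every allocation lies between the lower and upper quota.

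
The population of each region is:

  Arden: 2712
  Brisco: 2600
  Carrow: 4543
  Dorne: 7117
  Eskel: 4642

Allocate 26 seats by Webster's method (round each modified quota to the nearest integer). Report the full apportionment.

Standard divisor 21614/26 ≈ 831.308; standard quotas: Arden 3.262, Brisco 3.128, Carrow 5.465, Dorne 8.561, Eskel 5.584.
Rounding to the nearest integer gives Arden 3, Brisco 3, Carrow 5, Dorne 9, Eskel 6 — total 26, matching the house size, so no adjustment is needed.

Arden 3, Brisco 3, Carrow 5, Dorne 9, Eskel 6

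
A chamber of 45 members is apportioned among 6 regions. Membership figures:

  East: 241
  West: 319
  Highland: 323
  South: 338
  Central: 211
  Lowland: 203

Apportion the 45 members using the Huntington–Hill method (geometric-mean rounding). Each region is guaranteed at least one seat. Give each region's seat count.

East 7, West 9, Highland 9, South 9, Central 6, Lowland 5

With divisor 37.1: modified quotas East 6.496, West 8.598, Highland 8.706, South 9.111, Central 5.687, Lowland 5.472.
Geometric-mean thresholds: East √(6·7)=6.481, West √(8·9)=8.485, Highland √(8·9)=8.485, South √(9·10)=9.487, Central √(5·6)=5.477, Lowland √(5·6)=5.477.
Each quota rounded against its threshold gives East 7, West 9, Highland 9, South 9, Central 6, Lowland 5 (total 45).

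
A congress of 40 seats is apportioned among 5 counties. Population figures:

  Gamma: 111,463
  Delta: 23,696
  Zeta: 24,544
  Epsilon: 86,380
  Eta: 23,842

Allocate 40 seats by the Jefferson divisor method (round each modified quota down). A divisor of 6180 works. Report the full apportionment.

With modified divisor 6180: modified quotas Gamma 18.036, Delta 3.834, Zeta 3.972, Epsilon 13.977, Eta 3.858.
Rounding down: Gamma 18, Delta 3, Zeta 3, Epsilon 13, Eta 3 (total 40).

Gamma 18, Delta 3, Zeta 3, Epsilon 13, Eta 3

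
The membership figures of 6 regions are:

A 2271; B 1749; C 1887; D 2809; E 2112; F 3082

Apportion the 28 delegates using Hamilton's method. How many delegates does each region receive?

Total 13910; standard divisor 13910/28 ≈ 496.786.
Standard quotas: A 4.571, B 3.521, C 3.798, D 5.654, E 4.251, F 6.204.
Lower quotas: A 4, B 3, C 3, D 5, E 4, F 6 (sum 25, leaving 3 seats).
Remainders in descending order: C 0.798, D 0.654, A 0.571, B 0.521, E 0.251, F 0.204.
The surplus seats go to C, D, A.

A=5, B=3, C=4, D=6, E=4, F=6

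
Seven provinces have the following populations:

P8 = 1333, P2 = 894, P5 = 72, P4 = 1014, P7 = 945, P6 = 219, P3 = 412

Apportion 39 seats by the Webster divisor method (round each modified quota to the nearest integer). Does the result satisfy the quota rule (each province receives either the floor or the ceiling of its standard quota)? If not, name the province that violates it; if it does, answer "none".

none

Standard quotas: P8 10.633, P2 7.132, P5 0.574, P4 8.089, P7 7.538, P6 1.747, P3 3.287.
Webster allocation: P8 11, P2 7, P5 1, P4 8, P7 7, P6 2, P3 3.
Every allocation lies between the lower and upper quota.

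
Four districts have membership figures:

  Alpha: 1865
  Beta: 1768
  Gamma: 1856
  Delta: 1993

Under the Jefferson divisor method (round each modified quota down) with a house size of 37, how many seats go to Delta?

10

Standard divisor 7482/37 ≈ 202.216; standard quotas: Alpha 9.223, Beta 8.743, Gamma 9.178, Delta 9.856.
Rounding down gives 9, 8, 9, 9 = 35 seats, so the divisor must be adjusted.
With modified divisor 190: modified quotas Alpha 9.816, Beta 9.305, Gamma 9.768, Delta 10.489.
Rounding down: Alpha 9, Beta 9, Gamma 9, Delta 10 (total 37).
Delta receives 10.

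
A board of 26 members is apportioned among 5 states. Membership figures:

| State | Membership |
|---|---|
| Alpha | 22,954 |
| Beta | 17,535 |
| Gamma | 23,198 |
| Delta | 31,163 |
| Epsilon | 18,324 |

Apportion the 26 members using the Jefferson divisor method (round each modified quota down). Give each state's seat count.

Alpha: 5, Beta: 4, Gamma: 5, Delta: 8, Epsilon: 4

Standard divisor 113174/26 ≈ 4352.846; standard quotas: Alpha 5.273, Beta 4.028, Gamma 5.329, Delta 7.159, Epsilon 4.210.
Rounding down gives 5, 4, 5, 7, 4 = 25 seats, so the divisor must be adjusted.
With modified divisor 3880: modified quotas Alpha 5.916, Beta 4.519, Gamma 5.979, Delta 8.032, Epsilon 4.723.
Rounding down: Alpha 5, Beta 4, Gamma 5, Delta 8, Epsilon 4 (total 26).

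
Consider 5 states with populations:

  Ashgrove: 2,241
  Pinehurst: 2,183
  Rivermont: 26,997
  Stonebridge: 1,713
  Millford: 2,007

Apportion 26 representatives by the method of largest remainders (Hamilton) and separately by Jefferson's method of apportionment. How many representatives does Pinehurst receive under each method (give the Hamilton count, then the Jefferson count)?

2 and 1

Hamilton: Ashgrove 2, Pinehurst 2, Rivermont 20, Stonebridge 1, Millford 1.
Jefferson: Ashgrove 1, Pinehurst 1, Rivermont 22, Stonebridge 1, Millford 1.
Pinehurst gets 2 under Hamilton and 1 under Jefferson.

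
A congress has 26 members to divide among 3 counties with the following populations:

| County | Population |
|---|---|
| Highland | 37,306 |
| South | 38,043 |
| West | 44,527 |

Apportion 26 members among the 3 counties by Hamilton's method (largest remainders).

The standard divisor is 119876/26 ≈ 4610.615.
Standard quotas: Highland 8.0913, South 8.2512, West 9.6575.
Lower quotas: Highland 8, South 8, West 9 (sum 25, leaving 1 seat).
Remainders in descending order: West 0.6575, South 0.2512, Highland 0.0913.
The surplus seat goes to West.

Highland: 8; South: 8; West: 10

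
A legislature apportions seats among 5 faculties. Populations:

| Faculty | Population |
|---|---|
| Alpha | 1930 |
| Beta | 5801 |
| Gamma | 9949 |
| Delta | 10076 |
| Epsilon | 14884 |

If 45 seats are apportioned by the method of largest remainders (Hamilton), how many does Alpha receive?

Total 42640; standard divisor 42640/45 ≈ 947.556.
Standard quotas: Alpha 2.0368, Beta 6.1221, Gamma 10.4996, Delta 10.6337, Epsilon 15.7078.
Lower quotas: Alpha 2, Beta 6, Gamma 10, Delta 10, Epsilon 15 (sum 43, leaving 2 seats).
Remainders in descending order: Epsilon 0.7078, Delta 0.6337, Gamma 0.4996, Beta 0.1221, Alpha 0.0368.
Largest remainders: Epsilon, Delta receive the extra seats.
Alpha receives 2.

2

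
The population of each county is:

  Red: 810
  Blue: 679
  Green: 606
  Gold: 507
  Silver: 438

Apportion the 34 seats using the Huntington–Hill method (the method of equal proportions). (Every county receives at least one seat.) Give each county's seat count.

Red 9; Blue 7; Green 7; Gold 6; Silver 5

With divisor 92: modified quotas Red 8.804, Blue 7.380, Green 6.587, Gold 5.511, Silver 4.761.
Geometric-mean thresholds: Red √(8·9)=8.485, Blue √(7·8)=7.483, Green √(6·7)=6.481, Gold √(5·6)=5.477, Silver √(4·5)=4.472.
Each quota rounded against its threshold gives Red 9, Blue 7, Green 7, Gold 6, Silver 5 (total 34).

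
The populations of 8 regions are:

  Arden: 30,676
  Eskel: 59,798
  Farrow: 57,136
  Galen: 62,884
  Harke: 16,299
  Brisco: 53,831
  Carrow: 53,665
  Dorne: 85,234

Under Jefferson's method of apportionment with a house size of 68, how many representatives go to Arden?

Standard divisor 419523/68 ≈ 6169.456; standard quotas: Arden 4.972, Eskel 9.693, Farrow 9.261, Galen 10.193, Harke 2.642, Brisco 8.725, Carrow 8.698, Dorne 13.815.
Rounding down gives 4, 9, 9, 10, 2, 8, 8, 13 = 63 seats, so the divisor must be adjusted.
With modified divisor 5800: modified quotas Arden 5.289, Eskel 10.310, Farrow 9.851, Galen 10.842, Harke 2.810, Brisco 9.281, Carrow 9.253, Dorne 14.696.
Rounding down: Arden 5, Eskel 10, Farrow 9, Galen 10, Harke 2, Brisco 9, Carrow 9, Dorne 14 (total 68).
Arden receives 5.

5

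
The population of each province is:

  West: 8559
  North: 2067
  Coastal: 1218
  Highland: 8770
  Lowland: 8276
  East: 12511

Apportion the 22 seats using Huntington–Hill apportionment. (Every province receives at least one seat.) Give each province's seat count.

With divisor 1922: modified quotas West 4.453, North 1.075, Coastal 0.634, Highland 4.563, Lowland 4.306, East 6.509.
Geometric-mean thresholds: West √(4·5)=4.472, North √(1·2)=1.414, Coastal (min 1), Highland √(4·5)=4.472, Lowland √(4·5)=4.472, East √(6·7)=6.481.
Each quota rounded against its threshold gives West 4, North 1, Coastal 1, Highland 5, Lowland 4, East 7 (total 22).

West 4; North 1; Coastal 1; Highland 5; Lowland 4; East 7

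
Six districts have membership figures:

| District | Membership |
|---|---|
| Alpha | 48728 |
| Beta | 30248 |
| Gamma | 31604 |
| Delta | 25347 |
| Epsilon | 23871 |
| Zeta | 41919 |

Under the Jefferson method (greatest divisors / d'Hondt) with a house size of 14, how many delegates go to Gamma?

2

Standard divisor 201717/14 ≈ 14408.357; standard quotas: Alpha 3.382, Beta 2.099, Gamma 2.193, Delta 1.759, Epsilon 1.657, Zeta 2.909.
Rounding down gives 3, 2, 2, 1, 1, 2 = 11 seats, so the divisor must be adjusted.
With modified divisor 12100: modified quotas Alpha 4.027, Beta 2.500, Gamma 2.612, Delta 2.095, Epsilon 1.973, Zeta 3.464.
Rounding down: Alpha 4, Beta 2, Gamma 2, Delta 2, Epsilon 1, Zeta 3 (total 14).
Gamma receives 2.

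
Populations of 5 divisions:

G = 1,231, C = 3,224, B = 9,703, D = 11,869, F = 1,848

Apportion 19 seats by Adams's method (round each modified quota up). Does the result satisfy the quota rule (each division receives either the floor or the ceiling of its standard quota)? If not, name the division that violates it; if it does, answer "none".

none

Standard quotas: G 0.839, C 2.198, B 6.614, D 8.090, F 1.260.
Adams allocation: G 1, C 2, B 6, D 8, F 2.
Every allocation lies between the lower and upper quota.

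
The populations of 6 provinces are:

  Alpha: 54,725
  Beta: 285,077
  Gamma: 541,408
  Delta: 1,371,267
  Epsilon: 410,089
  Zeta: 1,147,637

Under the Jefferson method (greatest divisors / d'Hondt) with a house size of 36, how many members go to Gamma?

Standard divisor 3810203/36 ≈ 105838.972; standard quotas: Alpha 0.517, Beta 2.693, Gamma 5.115, Delta 12.956, Epsilon 3.875, Zeta 10.843.
Rounding down gives 0, 2, 5, 12, 3, 10 = 32 seats, so the divisor must be adjusted.
With modified divisor 96800: modified quotas Alpha 0.565, Beta 2.945, Gamma 5.593, Delta 14.166, Epsilon 4.236, Zeta 11.856.
Rounding down: Alpha 0, Beta 2, Gamma 5, Delta 14, Epsilon 4, Zeta 11 (total 36).
Gamma receives 5.

5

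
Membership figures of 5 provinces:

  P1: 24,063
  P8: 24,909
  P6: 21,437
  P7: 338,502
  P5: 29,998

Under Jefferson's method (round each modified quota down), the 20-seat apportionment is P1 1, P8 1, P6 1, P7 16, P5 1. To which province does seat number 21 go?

P7

Priority for the next seat is population ÷ (current seats + 1).
Priorities: P1 12031.500, P8 12454.500, P6 10718.500, P7 19911.882, P5 14999.000.
Highest priority: P7.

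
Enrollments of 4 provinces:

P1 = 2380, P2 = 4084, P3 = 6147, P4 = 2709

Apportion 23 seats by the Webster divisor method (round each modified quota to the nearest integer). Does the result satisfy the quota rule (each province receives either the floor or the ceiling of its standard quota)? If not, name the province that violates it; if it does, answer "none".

none

Standard quotas: P1 3.573, P2 6.131, P3 9.229, P4 4.067.
Webster allocation: P1 4, P2 6, P3 9, P4 4.
Every allocation lies between the lower and upper quota.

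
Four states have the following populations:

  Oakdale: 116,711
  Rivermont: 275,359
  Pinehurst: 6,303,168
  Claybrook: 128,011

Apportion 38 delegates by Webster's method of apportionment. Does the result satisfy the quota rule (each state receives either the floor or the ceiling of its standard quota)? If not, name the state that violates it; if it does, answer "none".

Pinehurst

Standard quotas: Oakdale 0.650, Rivermont 1.534, Pinehurst 35.104, Claybrook 0.713.
Webster allocation: Oakdale 1, Rivermont 2, Pinehurst 34, Claybrook 1.
Pinehurst has quota 35.104 (lower 35, upper 36) but receives 34 — outside the quota interval.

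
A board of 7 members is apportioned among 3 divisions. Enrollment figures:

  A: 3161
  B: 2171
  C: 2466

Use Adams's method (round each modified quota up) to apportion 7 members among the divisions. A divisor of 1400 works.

With modified divisor 1400: modified quotas A 2.258, B 1.551, C 1.761.
Rounding up: A 3, B 2, C 2 (total 7).

A 3; B 2; C 2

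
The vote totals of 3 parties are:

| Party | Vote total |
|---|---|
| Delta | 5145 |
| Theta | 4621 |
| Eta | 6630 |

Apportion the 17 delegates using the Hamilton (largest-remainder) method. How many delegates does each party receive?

Standard divisor: 16396 ÷ 17 ≈ 964.471.
Standard quotas: Delta 5.3345, Theta 4.7912, Eta 6.8742.
Lower quotas: Delta 5, Theta 4, Eta 6 (sum 15, leaving 2 seats).
Remainders in descending order: Eta 0.8742, Theta 0.7912, Delta 0.3345.
The surplus seats go to Eta, Theta.

Delta 5; Theta 5; Eta 7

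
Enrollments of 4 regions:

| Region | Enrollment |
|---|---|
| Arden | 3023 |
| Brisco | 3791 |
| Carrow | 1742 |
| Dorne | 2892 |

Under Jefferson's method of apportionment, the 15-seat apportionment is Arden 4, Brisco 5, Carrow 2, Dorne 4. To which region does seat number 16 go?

Brisco

Priority for the next seat is population ÷ (current seats + 1).
Priorities: Arden 604.600, Brisco 631.833, Carrow 580.667, Dorne 578.400.
Highest priority: Brisco.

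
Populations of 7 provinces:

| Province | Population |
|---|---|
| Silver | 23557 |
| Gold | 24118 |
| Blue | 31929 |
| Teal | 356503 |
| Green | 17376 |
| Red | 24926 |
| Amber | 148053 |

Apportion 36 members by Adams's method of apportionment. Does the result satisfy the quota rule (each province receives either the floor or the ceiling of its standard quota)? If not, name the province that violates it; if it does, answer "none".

Standard quotas: Silver 1.354, Gold 1.386, Blue 1.835, Teal 20.487, Green 0.999, Red 1.432, Amber 8.508.
Adams allocation: Silver 2, Gold 2, Blue 2, Teal 19, Green 1, Red 2, Amber 8.
Teal has quota 20.487 (lower 20, upper 21) but receives 19 — outside the quota interval.

Teal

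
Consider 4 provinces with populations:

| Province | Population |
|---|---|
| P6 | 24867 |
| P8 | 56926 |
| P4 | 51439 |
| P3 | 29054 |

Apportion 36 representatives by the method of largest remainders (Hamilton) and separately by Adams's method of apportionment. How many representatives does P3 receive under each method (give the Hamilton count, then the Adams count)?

Hamilton: P6 6, P8 13, P4 11, P3 6.
Adams: P6 6, P8 12, P4 11, P3 7.
P3 gets 6 under Hamilton and 7 under Adams.

6 and 7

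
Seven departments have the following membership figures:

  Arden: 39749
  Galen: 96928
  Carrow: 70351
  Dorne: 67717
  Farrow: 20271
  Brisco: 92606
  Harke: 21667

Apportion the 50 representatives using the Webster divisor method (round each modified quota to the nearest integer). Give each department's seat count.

Standard divisor 409289/50 ≈ 8185.78; standard quotas: Arden 4.856, Galen 11.841, Carrow 8.594, Dorne 8.273, Farrow 2.476, Brisco 11.313, Harke 2.647.
Rounding to the nearest integer gives Arden 5, Galen 12, Carrow 9, Dorne 8, Farrow 2, Brisco 11, Harke 3 — total 50, matching the house size, so no adjustment is needed.

Arden 5, Galen 12, Carrow 9, Dorne 8, Farrow 2, Brisco 11, Harke 3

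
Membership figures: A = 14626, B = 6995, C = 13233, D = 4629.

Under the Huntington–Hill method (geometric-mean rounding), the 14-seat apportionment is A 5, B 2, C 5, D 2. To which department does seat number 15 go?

Priority for the next seat is population ÷ (√(s·(s+1))).
Priorities: A 2670.330, B 2855.697, C 2416.004, D 1889.781.
Highest priority: B.

B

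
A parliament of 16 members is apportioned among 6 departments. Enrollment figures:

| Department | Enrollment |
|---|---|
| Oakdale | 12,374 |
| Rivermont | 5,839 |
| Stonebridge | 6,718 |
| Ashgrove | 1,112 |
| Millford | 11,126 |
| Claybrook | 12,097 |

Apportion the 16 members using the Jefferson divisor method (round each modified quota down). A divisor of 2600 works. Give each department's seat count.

Oakdale 4, Rivermont 2, Stonebridge 2, Ashgrove 0, Millford 4, Claybrook 4

With modified divisor 2600: modified quotas Oakdale 4.759, Rivermont 2.246, Stonebridge 2.584, Ashgrove 0.428, Millford 4.279, Claybrook 4.653.
Rounding down: Oakdale 4, Rivermont 2, Stonebridge 2, Ashgrove 0, Millford 4, Claybrook 4 (total 16).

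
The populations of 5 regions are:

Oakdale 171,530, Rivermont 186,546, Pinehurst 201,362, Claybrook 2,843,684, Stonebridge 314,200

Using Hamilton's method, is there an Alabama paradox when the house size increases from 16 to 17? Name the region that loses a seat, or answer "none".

At 16 seats: Oakdale 1, Rivermont 1, Pinehurst 1, Claybrook 12, Stonebridge 1.
At 17 seats: Oakdale 1, Rivermont 1, Pinehurst 1, Claybrook 13, Stonebridge 1.
No region's allocation decreased.

none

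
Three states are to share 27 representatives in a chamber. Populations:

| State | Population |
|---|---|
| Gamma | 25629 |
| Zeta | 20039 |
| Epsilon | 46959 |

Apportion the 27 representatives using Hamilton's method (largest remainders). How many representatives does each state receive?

Gamma=7, Zeta=6, Epsilon=14

The standard divisor is 92627/27 ≈ 3430.63.
Standard quotas: Gamma 7.4706, Zeta 5.8412, Epsilon 13.6882.
Lower quotas: Gamma 7, Zeta 5, Epsilon 13 (sum 25, leaving 2 seats).
Remainders in descending order: Zeta 0.8412, Epsilon 0.6882, Gamma 0.4706.
Largest remainders: Zeta, Epsilon receive the extra seats.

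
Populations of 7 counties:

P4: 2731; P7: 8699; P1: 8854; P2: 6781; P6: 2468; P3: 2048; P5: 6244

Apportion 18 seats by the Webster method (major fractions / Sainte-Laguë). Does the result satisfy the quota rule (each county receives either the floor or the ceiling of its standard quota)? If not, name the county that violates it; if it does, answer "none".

none

Standard quotas: P4 1.300, P7 4.140, P1 4.213, P2 3.227, P6 1.174, P3 0.975, P5 2.971.
Webster allocation: P4 1, P7 4, P1 5, P2 3, P6 1, P3 1, P5 3.
Every allocation lies between the lower and upper quota.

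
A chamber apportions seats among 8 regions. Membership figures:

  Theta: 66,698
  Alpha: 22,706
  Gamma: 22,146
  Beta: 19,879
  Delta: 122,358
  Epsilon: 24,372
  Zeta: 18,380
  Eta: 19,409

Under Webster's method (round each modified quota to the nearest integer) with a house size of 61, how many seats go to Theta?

13

Standard divisor 315948/61 ≈ 5179.475; standard quotas: Theta 12.877, Alpha 4.384, Gamma 4.276, Beta 3.838, Delta 23.624, Epsilon 4.705, Zeta 3.549, Eta 3.747.
Rounding to the nearest integer gives 13, 4, 4, 4, 24, 5, 4, 4 = 62 seats, so the divisor must be adjusted.
With modified divisor 5220.13: modified quotas Theta 12.777, Alpha 4.350, Gamma 4.242, Beta 3.808, Delta 23.440, Epsilon 4.669, Zeta 3.521, Eta 3.718.
Rounding to the nearest integer: Theta 13, Alpha 4, Gamma 4, Beta 4, Delta 23, Epsilon 5, Zeta 4, Eta 4 (total 61).
Theta receives 13.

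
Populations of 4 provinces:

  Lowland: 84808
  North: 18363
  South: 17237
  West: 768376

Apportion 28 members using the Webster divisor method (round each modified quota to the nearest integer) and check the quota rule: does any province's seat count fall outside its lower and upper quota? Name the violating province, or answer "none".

Standard quotas: Lowland 2.672, North 0.579, South 0.543, West 24.207.
Webster allocation: Lowland 3, North 1, South 1, West 23.
West has quota 24.207 (lower 24, upper 25) but receives 23 — outside the quota interval.

West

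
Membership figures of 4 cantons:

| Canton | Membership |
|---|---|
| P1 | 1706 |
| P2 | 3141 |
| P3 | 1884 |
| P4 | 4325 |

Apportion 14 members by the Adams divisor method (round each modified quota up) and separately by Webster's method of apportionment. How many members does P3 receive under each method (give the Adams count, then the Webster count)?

3 and 2

Adams: P1 2, P2 4, P3 3, P4 5.
Webster: P1 2, P2 4, P3 2, P4 6.
P3 gets 3 under Adams and 2 under Webster.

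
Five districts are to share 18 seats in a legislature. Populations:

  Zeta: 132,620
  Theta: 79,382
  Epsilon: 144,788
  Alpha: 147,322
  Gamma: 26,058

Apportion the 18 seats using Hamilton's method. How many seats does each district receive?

Zeta 4, Theta 3, Epsilon 5, Alpha 5, Gamma 1

Total 530170; standard divisor 530170/18 ≈ 29453.889.
Standard quotas: Zeta 4.5026, Theta 2.6951, Epsilon 4.9158, Alpha 5.0018, Gamma 0.8847.
Lower quotas: Zeta 4, Theta 2, Epsilon 4, Alpha 5, Gamma 0 (sum 15, leaving 3 seats).
Remainders in descending order: Epsilon 0.9158, Gamma 0.8847, Theta 0.6951, Zeta 0.5026, Alpha 0.0018.
The surplus seats go to Epsilon, Gamma, Theta.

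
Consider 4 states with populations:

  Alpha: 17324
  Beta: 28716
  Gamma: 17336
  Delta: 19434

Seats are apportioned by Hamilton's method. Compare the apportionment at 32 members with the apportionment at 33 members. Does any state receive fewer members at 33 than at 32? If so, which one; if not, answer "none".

At 32 seats: Alpha 7, Beta 11, Gamma 7, Delta 7.
At 33 seats: Alpha 7, Beta 11, Gamma 7, Delta 8.
No state's allocation decreased.

none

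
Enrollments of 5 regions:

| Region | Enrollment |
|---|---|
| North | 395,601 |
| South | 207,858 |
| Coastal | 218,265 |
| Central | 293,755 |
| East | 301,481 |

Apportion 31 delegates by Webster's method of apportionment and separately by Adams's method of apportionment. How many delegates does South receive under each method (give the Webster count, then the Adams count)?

4 and 5

Webster: North 9, South 4, Coastal 5, Central 6, East 7.
Adams: North 8, South 5, Coastal 5, Central 6, East 7.
South gets 4 under Webster and 5 under Adams.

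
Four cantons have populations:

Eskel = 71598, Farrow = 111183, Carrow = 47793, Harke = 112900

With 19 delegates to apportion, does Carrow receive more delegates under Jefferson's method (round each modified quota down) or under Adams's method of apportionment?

Adams

Jefferson: Eskel 4, Farrow 6, Carrow 2, Harke 7.
Adams: Eskel 4, Farrow 6, Carrow 3, Harke 6.
Carrow gets 2 under Jefferson and 3 under Adams.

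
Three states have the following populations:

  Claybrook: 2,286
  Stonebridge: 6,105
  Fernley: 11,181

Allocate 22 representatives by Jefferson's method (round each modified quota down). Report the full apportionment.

Standard divisor 19572/22 ≈ 889.636; standard quotas: Claybrook 2.570, Stonebridge 6.862, Fernley 12.568.
Rounding down gives 2, 6, 12 = 20 seats, so the divisor must be adjusted.
With modified divisor 800: modified quotas Claybrook 2.857, Stonebridge 7.631, Fernley 13.976.
Rounding down: Claybrook 2, Stonebridge 7, Fernley 13 (total 22).

Claybrook: 2, Stonebridge: 7, Fernley: 13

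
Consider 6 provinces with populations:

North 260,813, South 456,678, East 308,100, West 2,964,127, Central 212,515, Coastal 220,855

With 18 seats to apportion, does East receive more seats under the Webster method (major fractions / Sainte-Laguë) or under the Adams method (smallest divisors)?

Adams

Webster: North 1, South 2, East 1, West 12, Central 1, Coastal 1.
Adams: North 1, South 2, East 2, West 11, Central 1, Coastal 1.
East gets 1 under Webster and 2 under Adams.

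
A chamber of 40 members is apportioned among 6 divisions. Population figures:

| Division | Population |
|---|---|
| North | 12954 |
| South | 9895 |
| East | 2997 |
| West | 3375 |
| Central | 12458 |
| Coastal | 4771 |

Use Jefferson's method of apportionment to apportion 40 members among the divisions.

North 11, South 9, East 2, West 3, Central 11, Coastal 4

Standard divisor 46450/40 ≈ 1161.25; standard quotas: North 11.155, South 8.521, East 2.581, West 2.906, Central 10.728, Coastal 4.109.
Rounding down gives 11, 8, 2, 2, 10, 4 = 37 seats, so the divisor must be adjusted.
With modified divisor 1090: modified quotas North 11.884, South 9.078, East 2.750, West 3.096, Central 11.429, Coastal 4.377.
Rounding down: North 11, South 9, East 2, West 3, Central 11, Coastal 4 (total 40).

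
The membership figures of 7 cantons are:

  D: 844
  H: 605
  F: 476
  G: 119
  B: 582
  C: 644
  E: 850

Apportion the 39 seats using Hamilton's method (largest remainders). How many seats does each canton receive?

Standard divisor: 4120 ÷ 39 ≈ 105.641.
Standard quotas: D 7.989, H 5.727, F 4.506, G 1.126, B 5.509, C 6.096, E 8.046.
Lower quotas: D 7, H 5, F 4, G 1, B 5, C 6, E 8 (sum 36, leaving 3 seats).
Remainders in descending order: D 0.989, H 0.727, B 0.509, F 0.506, G 0.126, C 0.096, E 0.046.
The surplus seats go to D, H, B.

D 8; H 6; F 4; G 1; B 6; C 6; E 8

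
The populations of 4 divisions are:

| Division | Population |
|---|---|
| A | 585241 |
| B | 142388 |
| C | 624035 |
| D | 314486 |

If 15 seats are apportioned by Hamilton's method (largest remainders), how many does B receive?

The standard divisor is 1666150/15 ≈ 111076.667.
Standard quotas: A 5.2688, B 1.2819, C 5.6181, D 2.8313.
Lower quotas: A 5, B 1, C 5, D 2 (sum 13, leaving 2 seats).
Remainders in descending order: D 0.8313, C 0.6181, B 0.2819, A 0.2688.
The surplus seats go to D, C.
B receives 1.

1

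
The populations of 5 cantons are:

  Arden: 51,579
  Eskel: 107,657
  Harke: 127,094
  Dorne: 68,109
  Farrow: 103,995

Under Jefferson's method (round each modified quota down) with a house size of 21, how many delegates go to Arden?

2

Standard divisor 458434/21 ≈ 21830.19; standard quotas: Arden 2.363, Eskel 4.932, Harke 5.822, Dorne 3.120, Farrow 4.764.
Rounding down gives 2, 4, 5, 3, 4 = 18 seats, so the divisor must be adjusted.
With modified divisor 19500: modified quotas Arden 2.645, Eskel 5.521, Harke 6.518, Dorne 3.493, Farrow 5.333.
Rounding down: Arden 2, Eskel 5, Harke 6, Dorne 3, Farrow 5 (total 21).
Arden receives 2.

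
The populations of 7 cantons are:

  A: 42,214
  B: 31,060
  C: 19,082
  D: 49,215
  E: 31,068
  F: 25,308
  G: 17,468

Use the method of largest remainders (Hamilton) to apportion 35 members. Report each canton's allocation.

The standard divisor is 215415/35 ≈ 6154.714.
Standard quotas: A 6.8588, B 5.0465, C 3.1004, D 7.9963, E 5.0478, F 4.1120, G 2.8381.
Lower quotas: A 6, B 5, C 3, D 7, E 5, F 4, G 2 (sum 32, leaving 3 seats).
Remainders in descending order: D 0.9963, A 0.8588, G 0.8381, F 0.1120, C 0.1004, E 0.0478, B 0.0465.
Largest remainders: D, A, G receive the extra seats.

A 7, B 5, C 3, D 8, E 5, F 4, G 3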